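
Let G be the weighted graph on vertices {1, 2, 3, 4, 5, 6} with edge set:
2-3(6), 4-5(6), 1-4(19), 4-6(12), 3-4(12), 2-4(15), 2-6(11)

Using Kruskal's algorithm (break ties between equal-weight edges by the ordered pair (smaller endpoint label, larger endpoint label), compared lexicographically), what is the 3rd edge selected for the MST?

Kruskal's algorithm — process edges by increasing weight (ties by edge label):
2-3 (6): add. Components now {1} {2,3} {4} {5} {6}
4-5 (6): add. Components now {1} {2,3} {4,5} {6}
2-6 (11): add. Components now {1} {2,3,6} {4,5}
3-4 (12): add. Components now {1} {2,3,4,5,6}
4-6 (12): skip — 4 and 6 already connected.
2-4 (15): skip — 2 and 4 already connected.
1-4 (19): add. Components now {1,2,3,4,5,6}
The 3rd edge added is 2-6.

2-6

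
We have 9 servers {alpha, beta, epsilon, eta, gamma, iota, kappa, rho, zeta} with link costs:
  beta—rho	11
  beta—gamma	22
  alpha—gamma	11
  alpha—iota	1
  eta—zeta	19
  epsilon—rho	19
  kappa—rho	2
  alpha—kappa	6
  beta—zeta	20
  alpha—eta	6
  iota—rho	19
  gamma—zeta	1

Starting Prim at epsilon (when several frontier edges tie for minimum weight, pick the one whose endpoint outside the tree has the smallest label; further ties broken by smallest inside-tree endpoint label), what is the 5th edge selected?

alpha-eta

Grow the tree from epsilon using Prim:
Step 1: cheapest edge leaving the tree is epsilon—rho (19); add rho.
Step 2: cheapest edge leaving the tree is kappa—rho (2); add kappa.
Step 3: cheapest edge leaving the tree is alpha—kappa (6); add alpha.
Step 4: cheapest edge leaving the tree is alpha—iota (1); add iota.
Step 5: cheapest edge leaving the tree is alpha—eta (6); add eta.
Step 6: cheapest edge leaving the tree is beta—rho (11); add beta.
Step 7: cheapest edge leaving the tree is alpha—gamma (11); add gamma.
Step 8: cheapest edge leaving the tree is gamma—zeta (1); add zeta.
The 5th edge added is alpha—eta.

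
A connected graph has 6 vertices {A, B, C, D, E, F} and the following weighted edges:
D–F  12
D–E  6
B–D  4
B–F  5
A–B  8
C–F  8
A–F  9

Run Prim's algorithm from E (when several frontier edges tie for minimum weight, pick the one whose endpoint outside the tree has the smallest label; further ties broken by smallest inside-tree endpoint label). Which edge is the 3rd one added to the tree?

Grow the tree from E using Prim:
Step 1: frontier [D–E 6] → take D–E (6); add D.
Step 2: frontier [B–D 4, D–F 12] → take B–D (4); add B.
Step 3: frontier [B–F 5, A–B 8, D–F 12] → take B–F (5); add F.
Step 4: frontier [A–B 8, C–F 8, A–F 9] → take A–B (8); add A.
Step 5: frontier [C–F 8] → take C–F (8); add C.
The 3rd edge added is B–F.

B-F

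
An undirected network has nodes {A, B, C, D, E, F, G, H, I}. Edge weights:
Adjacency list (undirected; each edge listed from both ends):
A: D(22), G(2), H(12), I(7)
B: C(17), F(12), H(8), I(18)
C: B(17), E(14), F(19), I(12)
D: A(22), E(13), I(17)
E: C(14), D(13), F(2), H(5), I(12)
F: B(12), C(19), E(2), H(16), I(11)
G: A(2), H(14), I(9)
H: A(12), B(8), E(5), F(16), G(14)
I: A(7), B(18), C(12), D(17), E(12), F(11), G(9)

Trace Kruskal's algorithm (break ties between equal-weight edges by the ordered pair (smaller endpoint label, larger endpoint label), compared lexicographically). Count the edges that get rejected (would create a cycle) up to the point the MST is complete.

4

Kruskal: consider edges lightest-first.
A-G (2): add — endpoints in different components.
E-F (2): add — endpoints in different components.
E-H (5): add — endpoints in different components.
A-I (7): add — endpoints in different components.
B-H (8): add — endpoints in different components.
G-I (9): skip — G and I already connected.
F-I (11): add — endpoints in different components.
A-H (12): skip — A and H already connected.
B-F (12): skip — B and F already connected.
C-I (12): add — endpoints in different components.
E-I (12): skip — E and I already connected.
D-E (13): add — endpoints in different components.
Edges rejected before the tree was complete: 4.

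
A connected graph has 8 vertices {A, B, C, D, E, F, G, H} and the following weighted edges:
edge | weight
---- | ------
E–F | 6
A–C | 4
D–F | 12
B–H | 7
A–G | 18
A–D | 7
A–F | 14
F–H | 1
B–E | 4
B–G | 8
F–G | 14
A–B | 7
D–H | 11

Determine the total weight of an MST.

Grow the tree from D using Prim:
Step 1: frontier [A–D 7, D–H 11, D–F 12] → take A–D (7); add A.
Step 2: frontier [A–C 4, A–B 7, A–F 14, A–G 18, D–H 11, D–F 12] → take A–C (4); add C.
Step 3: frontier [A–B 7, A–F 14, A–G 18, D–H 11, D–F 12] → take A–B (7); add B.
Step 4: frontier [A–F 14, A–G 18, B–E 4, B–H 7, B–G 8, D–H 11, D–F 12] → take B–E (4); add E.
Step 5: frontier [A–F 14, A–G 18, B–H 7, B–G 8, D–H 11, D–F 12, E–F 6] → take E–F (6); add F.
Step 6: frontier [A–G 18, B–H 7, B–G 8, D–H 11, F–H 1, F–G 14] → take F–H (1); add H.
Step 7: frontier [A–G 18, B–G 8, F–G 14] → take B–G (8); add G.
MST edges: A–D, A–C, A–B, B–E, E–F, F–H, B–G; total weight 7+4+7+4+6+1+8 = 37.

37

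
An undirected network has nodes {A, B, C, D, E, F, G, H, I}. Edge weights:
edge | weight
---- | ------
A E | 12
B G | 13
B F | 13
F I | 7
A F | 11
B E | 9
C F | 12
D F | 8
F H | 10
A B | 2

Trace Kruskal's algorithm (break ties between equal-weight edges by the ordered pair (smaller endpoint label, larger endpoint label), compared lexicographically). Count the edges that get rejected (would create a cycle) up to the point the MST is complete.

2

Sort edges by weight, then run Kruskal:
A B (2): add — endpoints in different components.
F I (7): add — endpoints in different components.
D F (8): add — endpoints in different components.
B E (9): add — endpoints in different components.
F H (10): add — endpoints in different components.
A F (11): add — endpoints in different components.
A E (12): skip — A and E already connected.
C F (12): add — endpoints in different components.
B F (13): skip — B and F already connected.
B G (13): add — endpoints in different components.
Edges rejected before the tree was complete: 2.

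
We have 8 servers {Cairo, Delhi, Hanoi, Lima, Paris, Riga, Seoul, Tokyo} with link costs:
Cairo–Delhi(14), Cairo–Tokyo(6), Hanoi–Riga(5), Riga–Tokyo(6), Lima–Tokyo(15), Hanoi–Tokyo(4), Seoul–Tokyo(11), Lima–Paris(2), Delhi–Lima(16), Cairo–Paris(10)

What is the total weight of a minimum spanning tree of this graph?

Grow the tree from Hanoi using Prim:
Step 1: frontier [Hanoi–Tokyo 4, Hanoi–Riga 5] → take Hanoi–Tokyo (4); add Tokyo.
Step 2: frontier [Hanoi–Riga 5, Cairo–Tokyo 6, Riga–Tokyo 6, Seoul–Tokyo 11, Lima–Tokyo 15] → take Hanoi–Riga (5); add Riga.
Step 3: frontier [Cairo–Tokyo 6, Seoul–Tokyo 11, Lima–Tokyo 15] → take Cairo–Tokyo (6); add Cairo.
Step 4: frontier [Cairo–Paris 10, Cairo–Delhi 14, Seoul–Tokyo 11, Lima–Tokyo 15] → take Cairo–Paris (10); add Paris.
Step 5: frontier [Cairo–Delhi 14, Lima–Paris 2, Seoul–Tokyo 11, Lima–Tokyo 15] → take Lima–Paris (2); add Lima.
Step 6: frontier [Cairo–Delhi 14, Delhi–Lima 16, Seoul–Tokyo 11] → take Seoul–Tokyo (11); add Seoul.
Step 7: frontier [Cairo–Delhi 14, Delhi–Lima 16] → take Cairo–Delhi (14); add Delhi.
MST edges: Hanoi–Tokyo, Hanoi–Riga, Cairo–Tokyo, Cairo–Paris, Lima–Paris, Seoul–Tokyo, Cairo–Delhi; total weight 4+5+6+10+2+11+14 = 52.

52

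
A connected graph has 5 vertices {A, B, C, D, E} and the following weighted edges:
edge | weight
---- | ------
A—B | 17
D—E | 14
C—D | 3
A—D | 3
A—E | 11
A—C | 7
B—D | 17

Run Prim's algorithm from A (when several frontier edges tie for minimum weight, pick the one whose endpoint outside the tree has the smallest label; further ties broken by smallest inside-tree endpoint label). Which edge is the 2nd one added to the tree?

C-D

Prim's algorithm from A:
Step 1: frontier [A—D 3, A—C 7, A—E 11, A—B 17] → take A—D (3); add D.
Step 2: frontier [A—C 7, A—E 11, A—B 17, C—D 3, D—E 14, B—D 17] → take C—D (3); add C.
Step 3: frontier [A—E 11, A—B 17, D—E 14, B—D 17] → take A—E (11); add E.
Step 4: frontier [A—B 17, B—D 17] → take A—B (17); add B.
The 2nd edge added is C—D.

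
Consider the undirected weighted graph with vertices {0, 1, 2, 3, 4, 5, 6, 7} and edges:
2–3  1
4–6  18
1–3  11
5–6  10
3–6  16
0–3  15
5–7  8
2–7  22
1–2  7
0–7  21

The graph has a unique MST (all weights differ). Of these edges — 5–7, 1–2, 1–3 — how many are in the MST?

2

Kruskal's algorithm — process edges by increasing weight (ties by edge label):
2–3 (1): add — endpoints in different components.
1–2 (7): add — endpoints in different components.
5–7 (8): add — endpoints in different components.
5–6 (10): add — endpoints in different components.
1–3 (11): skip — 1 and 3 already connected.
0–3 (15): add — endpoints in different components.
3–6 (16): add — endpoints in different components.
4–6 (18): add — endpoints in different components.
MST edge set: {2–3, 1–2, 5–7, 5–6, 0–3, 3–6, 4–6}.
Of the listed edges, {5–7, 1–2} are in the MST → 2.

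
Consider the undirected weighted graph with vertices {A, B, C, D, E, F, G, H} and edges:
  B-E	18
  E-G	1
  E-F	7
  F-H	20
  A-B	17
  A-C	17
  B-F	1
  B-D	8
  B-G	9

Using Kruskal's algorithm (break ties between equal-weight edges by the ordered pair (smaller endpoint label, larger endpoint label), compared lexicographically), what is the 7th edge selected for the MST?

Sort edges by weight, then run Kruskal:
B-F (1): add — endpoints in different components.
E-G (1): add — endpoints in different components.
E-F (7): add — endpoints in different components.
B-D (8): add — endpoints in different components.
B-G (9): skip — B and G already connected.
A-B (17): add — endpoints in different components.
A-C (17): add — endpoints in different components.
B-E (18): skip — B and E already connected.
F-H (20): add — endpoints in different components.
The 7th edge added is F-H.

F-H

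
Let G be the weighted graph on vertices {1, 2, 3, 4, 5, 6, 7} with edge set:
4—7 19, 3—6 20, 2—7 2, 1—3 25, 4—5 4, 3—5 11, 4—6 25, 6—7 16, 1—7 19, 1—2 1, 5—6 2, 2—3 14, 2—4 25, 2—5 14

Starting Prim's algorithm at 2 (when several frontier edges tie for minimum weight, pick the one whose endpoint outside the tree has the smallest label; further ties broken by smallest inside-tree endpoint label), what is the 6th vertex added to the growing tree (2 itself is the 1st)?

Grow the tree from 2 using Prim:
Step 1: cheapest edge leaving the tree is 1—2 (1); add 1.
Step 2: cheapest edge leaving the tree is 2—7 (2); add 7.
Step 3: cheapest edge leaving the tree is 2—3 (14); add 3.
Step 4: cheapest edge leaving the tree is 3—5 (11); add 5.
Step 5: cheapest edge leaving the tree is 5—6 (2); add 6.
Step 6: cheapest edge leaving the tree is 4—5 (4); add 4.
Vertex order: 2, 1, 7, 3, 5, 6, 4. The 6th vertex is 6.

6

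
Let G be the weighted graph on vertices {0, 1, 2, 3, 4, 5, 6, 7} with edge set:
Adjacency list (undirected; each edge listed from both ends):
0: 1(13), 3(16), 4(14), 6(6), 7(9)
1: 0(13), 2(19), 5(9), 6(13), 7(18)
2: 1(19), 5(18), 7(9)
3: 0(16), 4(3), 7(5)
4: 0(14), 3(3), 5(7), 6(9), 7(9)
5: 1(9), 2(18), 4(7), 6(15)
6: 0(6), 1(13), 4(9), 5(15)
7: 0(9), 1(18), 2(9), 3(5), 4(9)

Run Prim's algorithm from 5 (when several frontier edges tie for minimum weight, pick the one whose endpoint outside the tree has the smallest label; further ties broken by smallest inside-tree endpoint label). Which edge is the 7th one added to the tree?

2-7

Prim's algorithm from 5:
Step 1: cheapest edge leaving the tree is 4—5 (7); add 4.
Step 2: cheapest edge leaving the tree is 3—4 (3); add 3.
Step 3: cheapest edge leaving the tree is 3—7 (5); add 7.
Step 4: cheapest edge leaving the tree is 0—7 (9); add 0.
Step 5: cheapest edge leaving the tree is 0—6 (6); add 6.
Step 6: cheapest edge leaving the tree is 1—5 (9); add 1.
Step 7: cheapest edge leaving the tree is 2—7 (9); add 2.
The 7th edge added is 2—7.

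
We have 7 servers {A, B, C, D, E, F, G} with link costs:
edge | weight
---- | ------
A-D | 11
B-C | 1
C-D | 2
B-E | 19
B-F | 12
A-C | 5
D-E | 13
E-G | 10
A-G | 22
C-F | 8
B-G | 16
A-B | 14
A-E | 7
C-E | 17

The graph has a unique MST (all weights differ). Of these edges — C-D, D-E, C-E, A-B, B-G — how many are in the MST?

1

Kruskal's algorithm — process edges by increasing weight (ties by edge label):
B-C (1): add — endpoints in different components.
C-D (2): add — endpoints in different components.
A-C (5): add — endpoints in different components.
A-E (7): add — endpoints in different components.
C-F (8): add — endpoints in different components.
E-G (10): add — endpoints in different components.
MST edge set: {B-C, C-D, A-C, A-E, C-F, E-G}.
Of the listed edges, {C-D} are in the MST → 1.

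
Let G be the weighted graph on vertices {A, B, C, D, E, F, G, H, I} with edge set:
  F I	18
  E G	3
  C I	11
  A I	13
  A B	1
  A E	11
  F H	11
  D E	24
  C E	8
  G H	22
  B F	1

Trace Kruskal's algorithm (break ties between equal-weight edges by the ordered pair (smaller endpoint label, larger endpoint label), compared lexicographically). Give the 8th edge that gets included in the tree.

Kruskal's algorithm — process edges by increasing weight (ties by edge label):
A B (1): add — endpoints in different components.
B F (1): add — endpoints in different components.
E G (3): add — endpoints in different components.
C E (8): add — endpoints in different components.
A E (11): add — endpoints in different components.
C I (11): add — endpoints in different components.
F H (11): add — endpoints in different components.
A I (13): skip — A and I already connected.
F I (18): skip — F and I already connected.
G H (22): skip — G and H already connected.
D E (24): add — endpoints in different components.
The 8th edge added is D E.

D-E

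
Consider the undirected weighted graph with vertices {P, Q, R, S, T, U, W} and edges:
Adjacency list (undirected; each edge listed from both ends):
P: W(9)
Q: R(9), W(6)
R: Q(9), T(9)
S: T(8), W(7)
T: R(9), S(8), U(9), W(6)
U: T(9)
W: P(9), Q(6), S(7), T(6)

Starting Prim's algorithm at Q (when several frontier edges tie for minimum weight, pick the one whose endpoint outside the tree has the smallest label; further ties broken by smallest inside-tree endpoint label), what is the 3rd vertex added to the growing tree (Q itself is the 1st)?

T

Prim's algorithm from Q:
Step 1: cheapest edge leaving the tree is Q W (6); add W.
Step 2: cheapest edge leaving the tree is T W (6); add T.
Step 3: cheapest edge leaving the tree is S W (7); add S.
Step 4: cheapest edge leaving the tree is P W (9); add P.
Step 5: cheapest edge leaving the tree is Q R (9); add R.
Step 6: cheapest edge leaving the tree is T U (9); add U.
Vertex order: Q, W, T, S, P, R, U. The 3rd vertex is T.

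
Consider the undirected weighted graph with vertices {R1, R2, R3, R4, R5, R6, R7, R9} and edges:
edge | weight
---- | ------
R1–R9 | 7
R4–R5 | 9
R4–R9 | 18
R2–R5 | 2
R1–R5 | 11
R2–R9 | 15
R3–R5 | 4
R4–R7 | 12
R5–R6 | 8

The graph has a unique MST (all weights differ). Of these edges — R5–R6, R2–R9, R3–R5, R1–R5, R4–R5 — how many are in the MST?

4

Kruskal: consider edges lightest-first.
R2–R5 (2): add — endpoints in different components.
R3–R5 (4): add — endpoints in different components.
R1–R9 (7): add — endpoints in different components.
R5–R6 (8): add — endpoints in different components.
R4–R5 (9): add — endpoints in different components.
R1–R5 (11): add — endpoints in different components.
R4–R7 (12): add — endpoints in different components.
MST edge set: {R2–R5, R3–R5, R1–R9, R5–R6, R4–R5, R1–R5, R4–R7}.
Of the listed edges, {R5–R6, R3–R5, R1–R5, R4–R5} are in the MST → 4.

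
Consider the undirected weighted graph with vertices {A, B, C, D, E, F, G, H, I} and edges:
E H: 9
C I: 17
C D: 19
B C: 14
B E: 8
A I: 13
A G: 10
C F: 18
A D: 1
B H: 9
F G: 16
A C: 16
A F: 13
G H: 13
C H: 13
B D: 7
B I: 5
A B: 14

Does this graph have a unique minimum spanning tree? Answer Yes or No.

Kruskal: consider edges lightest-first.
A D (1): add — endpoints in different components.
B I (5): add — endpoints in different components.
B D (7): add — endpoints in different components.
B E (8): add — endpoints in different components.
B H (9): add — endpoints in different components.
E H (9): skip — E and H already connected.
A G (10): add — endpoints in different components.
A F (13): add — endpoints in different components.
A I (13): skip — A and I already connected.
C H (13): add — endpoints in different components.
Non-tree edge E H has weight 9, equal to the heaviest edge on its tree cycle — swapping gives another MST of the same weight. Not unique.

No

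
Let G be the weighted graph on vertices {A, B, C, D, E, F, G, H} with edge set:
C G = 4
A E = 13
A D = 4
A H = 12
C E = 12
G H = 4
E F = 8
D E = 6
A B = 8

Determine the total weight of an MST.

Prim, starting at A.
Step 1: cheapest edge leaving the tree is A D (4); add D.
Step 2: cheapest edge leaving the tree is D E (6); add E.
Step 3: cheapest edge leaving the tree is A B (8); add B.
Step 4: cheapest edge leaving the tree is E F (8); add F.
Step 5: cheapest edge leaving the tree is C E (12); add C.
Step 6: cheapest edge leaving the tree is C G (4); add G.
Step 7: cheapest edge leaving the tree is G H (4); add H.
MST edges: A D, D E, A B, E F, C E, C G, G H; total weight 4+6+8+8+12+4+4 = 46.

46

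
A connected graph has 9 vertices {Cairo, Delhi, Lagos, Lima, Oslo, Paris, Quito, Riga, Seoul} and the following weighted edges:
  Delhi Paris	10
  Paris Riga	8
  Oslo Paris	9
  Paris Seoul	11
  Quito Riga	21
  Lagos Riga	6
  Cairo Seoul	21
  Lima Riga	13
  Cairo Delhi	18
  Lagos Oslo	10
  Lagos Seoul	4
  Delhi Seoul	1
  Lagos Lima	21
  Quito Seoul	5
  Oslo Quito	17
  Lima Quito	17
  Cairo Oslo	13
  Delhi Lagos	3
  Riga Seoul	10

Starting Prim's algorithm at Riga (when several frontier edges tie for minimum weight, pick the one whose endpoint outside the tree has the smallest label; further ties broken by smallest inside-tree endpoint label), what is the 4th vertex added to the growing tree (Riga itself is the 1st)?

Seoul

Prim's algorithm from Riga:
Step 1: cheapest edge leaving the tree is Lagos Riga (6); add Lagos.
Step 2: cheapest edge leaving the tree is Delhi Lagos (3); add Delhi.
Step 3: cheapest edge leaving the tree is Delhi Seoul (1); add Seoul.
Step 4: cheapest edge leaving the tree is Quito Seoul (5); add Quito.
Step 5: cheapest edge leaving the tree is Paris Riga (8); add Paris.
Step 6: cheapest edge leaving the tree is Oslo Paris (9); add Oslo.
Step 7: cheapest edge leaving the tree is Cairo Oslo (13); add Cairo.
Step 8: cheapest edge leaving the tree is Lima Riga (13); add Lima.
Vertex order: Riga, Lagos, Delhi, Seoul, Quito, Paris, Oslo, Cairo, Lima. The 4th vertex is Seoul.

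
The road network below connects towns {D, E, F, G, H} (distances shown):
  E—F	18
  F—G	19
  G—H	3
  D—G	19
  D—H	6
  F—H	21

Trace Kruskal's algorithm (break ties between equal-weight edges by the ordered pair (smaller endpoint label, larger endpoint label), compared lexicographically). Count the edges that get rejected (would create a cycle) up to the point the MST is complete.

Kruskal: consider edges lightest-first.
G—H (3): add — endpoints in different components.
D—H (6): add — endpoints in different components.
E—F (18): add — endpoints in different components.
D—G (19): skip — D and G already connected.
F—G (19): add — endpoints in different components.
Edges rejected before the tree was complete: 1.

1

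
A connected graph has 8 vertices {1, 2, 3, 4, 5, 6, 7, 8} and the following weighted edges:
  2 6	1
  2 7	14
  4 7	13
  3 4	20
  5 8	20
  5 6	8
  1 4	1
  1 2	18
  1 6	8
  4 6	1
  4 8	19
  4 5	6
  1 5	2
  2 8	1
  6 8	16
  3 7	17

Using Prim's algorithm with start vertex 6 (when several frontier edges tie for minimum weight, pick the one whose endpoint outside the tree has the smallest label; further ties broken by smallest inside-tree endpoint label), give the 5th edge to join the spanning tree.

1-5

Prim's algorithm from 6:
Step 1: cheapest edge leaving the tree is 2 6 (1); add 2.
Step 2: cheapest edge leaving the tree is 4 6 (1); add 4.
Step 3: cheapest edge leaving the tree is 1 4 (1); add 1.
Step 4: cheapest edge leaving the tree is 2 8 (1); add 8.
Step 5: cheapest edge leaving the tree is 1 5 (2); add 5.
Step 6: cheapest edge leaving the tree is 4 7 (13); add 7.
Step 7: cheapest edge leaving the tree is 3 7 (17); add 3.
The 5th edge added is 1 5.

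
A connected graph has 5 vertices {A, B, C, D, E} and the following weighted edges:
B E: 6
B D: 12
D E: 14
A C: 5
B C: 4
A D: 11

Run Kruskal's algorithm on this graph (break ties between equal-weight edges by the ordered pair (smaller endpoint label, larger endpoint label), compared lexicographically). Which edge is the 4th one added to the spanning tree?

A-D

Sort edges by weight, then run Kruskal:
B C (4): add — endpoints in different components.
A C (5): add — endpoints in different components.
B E (6): add — endpoints in different components.
A D (11): add — endpoints in different components.
The 4th edge added is A D.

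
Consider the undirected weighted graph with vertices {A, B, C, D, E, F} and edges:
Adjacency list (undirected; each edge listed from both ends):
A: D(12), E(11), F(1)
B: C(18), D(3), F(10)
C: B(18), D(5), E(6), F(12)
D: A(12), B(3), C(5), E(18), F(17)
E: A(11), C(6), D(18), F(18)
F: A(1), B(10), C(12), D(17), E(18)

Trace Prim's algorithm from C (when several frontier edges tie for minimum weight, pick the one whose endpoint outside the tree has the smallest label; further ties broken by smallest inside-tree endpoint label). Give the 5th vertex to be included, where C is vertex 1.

Grow the tree from C using Prim:
Step 1: cheapest edge leaving the tree is C-D (5); add D.
Step 2: cheapest edge leaving the tree is B-D (3); add B.
Step 3: cheapest edge leaving the tree is C-E (6); add E.
Step 4: cheapest edge leaving the tree is B-F (10); add F.
Step 5: cheapest edge leaving the tree is A-F (1); add A.
Vertex order: C, D, B, E, F, A. The 5th vertex is F.

F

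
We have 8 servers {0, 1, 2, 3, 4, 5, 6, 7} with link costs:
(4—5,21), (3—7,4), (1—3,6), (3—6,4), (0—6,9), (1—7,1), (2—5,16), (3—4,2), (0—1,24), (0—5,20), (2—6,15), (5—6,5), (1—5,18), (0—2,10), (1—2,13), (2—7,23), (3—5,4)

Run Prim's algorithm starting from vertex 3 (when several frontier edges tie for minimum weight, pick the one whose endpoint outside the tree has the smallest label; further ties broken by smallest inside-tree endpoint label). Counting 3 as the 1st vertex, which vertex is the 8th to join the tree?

Grow the tree from 3 using Prim:
Step 1: cheapest edge leaving the tree is 3—4 (2); add 4.
Step 2: cheapest edge leaving the tree is 3—5 (4); add 5.
Step 3: cheapest edge leaving the tree is 3—6 (4); add 6.
Step 4: cheapest edge leaving the tree is 3—7 (4); add 7.
Step 5: cheapest edge leaving the tree is 1—7 (1); add 1.
Step 6: cheapest edge leaving the tree is 0—6 (9); add 0.
Step 7: cheapest edge leaving the tree is 0—2 (10); add 2.
Vertex order: 3, 4, 5, 6, 7, 1, 0, 2. The 8th vertex is 2.

2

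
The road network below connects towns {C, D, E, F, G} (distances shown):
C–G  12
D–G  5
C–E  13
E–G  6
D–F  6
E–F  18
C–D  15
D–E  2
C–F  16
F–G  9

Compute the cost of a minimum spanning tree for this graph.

25

Sort edges by weight, then run Kruskal:
D–E (2): add. Components now {C} {D,E} {F} {G}
D–G (5): add. Components now {C} {D,E,G} {F}
D–F (6): add. Components now {C} {D,E,F,G}
E–G (6): skip — E and G already connected.
F–G (9): skip — F and G already connected.
C–G (12): add. Components now {C,D,E,F,G}
MST edges: D–E, D–G, D–F, C–G; total weight 2+5+6+12 = 25.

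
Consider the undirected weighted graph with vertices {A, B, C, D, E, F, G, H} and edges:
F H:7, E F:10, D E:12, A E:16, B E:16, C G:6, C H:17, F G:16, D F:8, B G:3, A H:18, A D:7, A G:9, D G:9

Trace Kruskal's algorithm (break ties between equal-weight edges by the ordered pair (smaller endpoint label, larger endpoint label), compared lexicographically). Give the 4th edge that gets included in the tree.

Kruskal's algorithm — process edges by increasing weight (ties by edge label):
B G (3): add — endpoints in different components.
C G (6): add — endpoints in different components.
A D (7): add — endpoints in different components.
F H (7): add — endpoints in different components.
D F (8): add — endpoints in different components.
A G (9): add — endpoints in different components.
D G (9): skip — D and G already connected.
E F (10): add — endpoints in different components.
The 4th edge added is F H.

F-H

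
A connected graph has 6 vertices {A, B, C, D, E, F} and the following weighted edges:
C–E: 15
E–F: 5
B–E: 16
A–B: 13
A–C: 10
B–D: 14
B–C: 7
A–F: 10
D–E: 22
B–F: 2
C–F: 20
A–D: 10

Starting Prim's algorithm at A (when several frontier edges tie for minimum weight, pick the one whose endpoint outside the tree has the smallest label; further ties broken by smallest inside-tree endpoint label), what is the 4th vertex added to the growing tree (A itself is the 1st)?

F

Prim, starting at A.
Step 1: frontier [A–C 10, A–D 10, A–F 10, A–B 13] → take A–C (10); add C.
Step 2: frontier [A–D 10, A–F 10, A–B 13, B–C 7, C–E 15, C–F 20] → take B–C (7); add B.
Step 3: frontier [A–D 10, A–F 10, B–F 2, B–D 14, B–E 16, C–E 15, C–F 20] → take B–F (2); add F.
Step 4: frontier [A–D 10, B–D 14, B–E 16, C–E 15, E–F 5] → take E–F (5); add E.
Step 5: frontier [A–D 10, B–D 14, D–E 22] → take A–D (10); add D.
Vertex order: A, C, B, F, E, D. The 4th vertex is F.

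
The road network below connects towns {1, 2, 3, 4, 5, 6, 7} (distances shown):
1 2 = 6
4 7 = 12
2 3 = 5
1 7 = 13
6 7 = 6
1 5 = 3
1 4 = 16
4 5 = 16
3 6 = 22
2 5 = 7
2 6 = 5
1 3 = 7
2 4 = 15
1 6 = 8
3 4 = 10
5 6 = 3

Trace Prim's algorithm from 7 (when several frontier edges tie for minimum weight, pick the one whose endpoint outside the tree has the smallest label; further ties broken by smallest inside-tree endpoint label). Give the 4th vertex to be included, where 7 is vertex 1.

Prim, starting at 7.
Step 1: cheapest edge leaving the tree is 6 7 (6); add 6.
Step 2: cheapest edge leaving the tree is 5 6 (3); add 5.
Step 3: cheapest edge leaving the tree is 1 5 (3); add 1.
Step 4: cheapest edge leaving the tree is 2 6 (5); add 2.
Step 5: cheapest edge leaving the tree is 2 3 (5); add 3.
Step 6: cheapest edge leaving the tree is 3 4 (10); add 4.
Vertex order: 7, 6, 5, 1, 2, 3, 4. The 4th vertex is 1.

1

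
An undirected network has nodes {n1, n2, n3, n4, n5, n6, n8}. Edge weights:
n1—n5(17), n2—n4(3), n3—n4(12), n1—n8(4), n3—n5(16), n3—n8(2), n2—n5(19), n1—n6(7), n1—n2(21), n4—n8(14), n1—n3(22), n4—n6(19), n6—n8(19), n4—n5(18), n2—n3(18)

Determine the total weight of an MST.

44

Sort edges by weight, then run Kruskal:
n3—n8 (2): add. Components now {n5} {n1} {n4} {n3,n8} {n2} {n6}
n2—n4 (3): add. Components now {n5} {n1} {n2,n4} {n3,n8} {n6}
n1—n8 (4): add. Components now {n5} {n1,n3,n8} {n2,n4} {n6}
n1—n6 (7): add. Components now {n5} {n1,n3,n6,n8} {n2,n4}
n3—n4 (12): add. Components now {n5} {n1,n2,n3,n4,n6,n8}
n4—n8 (14): skip — n4 and n8 already connected.
n3—n5 (16): add. Components now {n1,n2,n3,n4,n5,n6,n8}
MST edges: n3—n8, n2—n4, n1—n8, n1—n6, n3—n4, n3—n5; total weight 2+3+4+7+12+16 = 44.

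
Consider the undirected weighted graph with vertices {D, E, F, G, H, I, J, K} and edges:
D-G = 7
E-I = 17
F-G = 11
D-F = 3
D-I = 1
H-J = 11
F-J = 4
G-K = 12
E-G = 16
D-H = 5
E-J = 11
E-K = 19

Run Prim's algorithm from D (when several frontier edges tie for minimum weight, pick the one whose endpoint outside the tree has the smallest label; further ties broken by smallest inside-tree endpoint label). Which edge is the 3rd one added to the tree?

F-J

Grow the tree from D using Prim:
Step 1: cheapest edge leaving the tree is D-I (1); add I.
Step 2: cheapest edge leaving the tree is D-F (3); add F.
Step 3: cheapest edge leaving the tree is F-J (4); add J.
Step 4: cheapest edge leaving the tree is D-H (5); add H.
Step 5: cheapest edge leaving the tree is D-G (7); add G.
Step 6: cheapest edge leaving the tree is E-J (11); add E.
Step 7: cheapest edge leaving the tree is G-K (12); add K.
The 3rd edge added is F-J.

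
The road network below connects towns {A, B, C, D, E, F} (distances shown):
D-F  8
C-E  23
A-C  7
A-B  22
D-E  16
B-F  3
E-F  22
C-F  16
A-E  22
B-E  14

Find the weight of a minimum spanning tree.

48

Prim's algorithm from B:
Step 1: cheapest edge leaving the tree is B-F (3); add F.
Step 2: cheapest edge leaving the tree is D-F (8); add D.
Step 3: cheapest edge leaving the tree is B-E (14); add E.
Step 4: cheapest edge leaving the tree is C-F (16); add C.
Step 5: cheapest edge leaving the tree is A-C (7); add A.
MST edges: B-F, D-F, B-E, C-F, A-C; total weight 3+8+14+16+7 = 48.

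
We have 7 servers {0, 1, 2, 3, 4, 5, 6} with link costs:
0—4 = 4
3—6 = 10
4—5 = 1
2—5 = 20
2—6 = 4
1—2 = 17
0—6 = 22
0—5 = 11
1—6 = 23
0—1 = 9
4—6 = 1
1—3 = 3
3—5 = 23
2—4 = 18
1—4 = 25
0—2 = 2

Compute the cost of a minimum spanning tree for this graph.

Kruskal: consider edges lightest-first.
4—5 (1): add — endpoints in different components.
4—6 (1): add — endpoints in different components.
0—2 (2): add — endpoints in different components.
1—3 (3): add — endpoints in different components.
0—4 (4): add — endpoints in different components.
2—6 (4): skip — 2 and 6 already connected.
0—1 (9): add — endpoints in different components.
MST edges: 4—5, 4—6, 0—2, 1—3, 0—4, 0—1; total weight 1+1+2+3+4+9 = 20.

20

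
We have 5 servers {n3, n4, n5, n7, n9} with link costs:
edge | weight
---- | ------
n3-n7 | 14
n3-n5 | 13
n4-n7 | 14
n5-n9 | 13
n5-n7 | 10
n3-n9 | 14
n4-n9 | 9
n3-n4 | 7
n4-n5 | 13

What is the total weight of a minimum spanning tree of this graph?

Grow the tree from n9 using Prim:
Step 1: cheapest edge leaving the tree is n4-n9 (9); add n4.
Step 2: cheapest edge leaving the tree is n3-n4 (7); add n3.
Step 3: cheapest edge leaving the tree is n3-n5 (13); add n5.
Step 4: cheapest edge leaving the tree is n5-n7 (10); add n7.
MST edges: n4-n9, n3-n4, n3-n5, n5-n7; total weight 9+7+13+10 = 39.

39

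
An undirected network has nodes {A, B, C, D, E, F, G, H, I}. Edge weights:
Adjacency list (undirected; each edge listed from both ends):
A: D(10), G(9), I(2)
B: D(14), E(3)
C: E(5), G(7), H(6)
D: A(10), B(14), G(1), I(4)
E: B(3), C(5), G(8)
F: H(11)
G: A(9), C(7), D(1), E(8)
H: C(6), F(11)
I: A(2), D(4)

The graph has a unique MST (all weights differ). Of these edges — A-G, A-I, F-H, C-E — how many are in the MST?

Kruskal: consider edges lightest-first.
D-G (1): add — endpoints in different components.
A-I (2): add — endpoints in different components.
B-E (3): add — endpoints in different components.
D-I (4): add — endpoints in different components.
C-E (5): add — endpoints in different components.
C-H (6): add — endpoints in different components.
C-G (7): add — endpoints in different components.
E-G (8): skip — E and G already connected.
A-G (9): skip — A and G already connected.
A-D (10): skip — A and D already connected.
F-H (11): add — endpoints in different components.
MST edge set: {D-G, A-I, B-E, D-I, C-E, C-H, C-G, F-H}.
Of the listed edges, {A-I, F-H, C-E} are in the MST → 3.

3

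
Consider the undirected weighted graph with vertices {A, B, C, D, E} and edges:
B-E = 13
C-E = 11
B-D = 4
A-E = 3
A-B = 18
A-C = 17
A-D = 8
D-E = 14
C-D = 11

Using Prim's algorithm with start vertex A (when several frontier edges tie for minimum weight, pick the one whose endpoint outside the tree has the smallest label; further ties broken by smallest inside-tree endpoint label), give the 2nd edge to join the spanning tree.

Prim's algorithm from A:
Step 1: frontier [A-E 3, A-D 8, A-C 17, A-B 18] → take A-E (3); add E.
Step 2: frontier [A-D 8, A-C 17, A-B 18, C-E 11, B-E 13, D-E 14] → take A-D (8); add D.
Step 3: frontier [A-C 17, A-B 18, B-D 4, C-D 11, C-E 11, B-E 13] → take B-D (4); add B.
Step 4: frontier [A-C 17, C-D 11, C-E 11] → take C-D (11); add C.
The 2nd edge added is A-D.

A-D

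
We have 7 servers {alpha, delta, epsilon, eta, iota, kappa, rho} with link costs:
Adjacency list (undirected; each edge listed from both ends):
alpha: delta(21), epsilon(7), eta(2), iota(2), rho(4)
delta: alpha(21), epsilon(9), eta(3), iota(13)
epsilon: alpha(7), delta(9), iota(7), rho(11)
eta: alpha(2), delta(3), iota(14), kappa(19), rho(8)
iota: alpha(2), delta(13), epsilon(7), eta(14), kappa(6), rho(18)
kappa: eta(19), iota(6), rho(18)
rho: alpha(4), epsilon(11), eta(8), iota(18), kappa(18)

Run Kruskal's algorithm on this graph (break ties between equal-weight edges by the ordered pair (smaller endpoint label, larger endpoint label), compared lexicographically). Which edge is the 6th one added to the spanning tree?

Sort edges by weight, then run Kruskal:
alpha-eta (2): add. Components now {epsilon} {alpha,eta} {kappa} {delta} {iota} {rho}
alpha-iota (2): add. Components now {epsilon} {alpha,eta,iota} {kappa} {delta} {rho}
delta-eta (3): add. Components now {epsilon} {alpha,delta,eta,iota} {kappa} {rho}
alpha-rho (4): add. Components now {epsilon} {alpha,delta,eta,iota,rho} {kappa}
iota-kappa (6): add. Components now {epsilon} {alpha,delta,eta,iota,kappa,rho}
alpha-epsilon (7): add. Components now {alpha,delta,epsilon,eta,iota,kappa,rho}
The 6th edge added is alpha-epsilon.

alpha-epsilon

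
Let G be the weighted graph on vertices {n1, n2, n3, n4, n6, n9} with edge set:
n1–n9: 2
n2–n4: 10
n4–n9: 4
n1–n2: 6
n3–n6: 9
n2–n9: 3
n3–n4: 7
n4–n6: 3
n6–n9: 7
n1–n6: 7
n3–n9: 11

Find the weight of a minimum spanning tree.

19

Sort edges by weight, then run Kruskal:
n1–n9 (2): add. Components now {n1,n9} {n6} {n4} {n3} {n2}
n2–n9 (3): add. Components now {n1,n2,n9} {n6} {n4} {n3}
n4–n6 (3): add. Components now {n1,n2,n9} {n4,n6} {n3}
n4–n9 (4): add. Components now {n1,n2,n4,n6,n9} {n3}
n1–n2 (6): skip — n1 and n2 already connected.
n1–n6 (7): skip — n6 and n1 already connected.
n3–n4 (7): add. Components now {n1,n2,n3,n4,n6,n9}
MST edges: n1–n9, n2–n9, n4–n6, n4–n9, n3–n4; total weight 2+3+3+4+7 = 19.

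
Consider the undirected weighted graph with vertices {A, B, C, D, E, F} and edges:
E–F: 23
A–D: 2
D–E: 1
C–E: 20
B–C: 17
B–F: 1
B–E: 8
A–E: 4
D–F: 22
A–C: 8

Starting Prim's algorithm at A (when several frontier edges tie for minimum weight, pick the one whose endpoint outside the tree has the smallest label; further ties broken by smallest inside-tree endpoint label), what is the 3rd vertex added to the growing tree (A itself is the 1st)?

E

Grow the tree from A using Prim:
Step 1: frontier [A–D 2, A–E 4, A–C 8] → take A–D (2); add D.
Step 2: frontier [A–E 4, A–C 8, D–E 1, D–F 22] → take D–E (1); add E.
Step 3: frontier [A–C 8, D–F 22, B–E 8, C–E 20, E–F 23] → take B–E (8); add B.
Step 4: frontier [A–C 8, B–F 1, B–C 17, D–F 22, C–E 20, E–F 23] → take B–F (1); add F.
Step 5: frontier [A–C 8, B–C 17, C–E 20] → take A–C (8); add C.
Vertex order: A, D, E, B, F, C. The 3rd vertex is E.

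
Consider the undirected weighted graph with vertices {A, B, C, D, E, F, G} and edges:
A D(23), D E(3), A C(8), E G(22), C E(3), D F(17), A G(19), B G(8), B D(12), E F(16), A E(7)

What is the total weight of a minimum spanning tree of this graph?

Kruskal: consider edges lightest-first.
C E (3): add — endpoints in different components.
D E (3): add — endpoints in different components.
A E (7): add — endpoints in different components.
A C (8): skip — A and C already connected.
B G (8): add — endpoints in different components.
B D (12): add — endpoints in different components.
E F (16): add — endpoints in different components.
MST edges: C E, D E, A E, B G, B D, E F; total weight 3+3+7+8+12+16 = 49.

49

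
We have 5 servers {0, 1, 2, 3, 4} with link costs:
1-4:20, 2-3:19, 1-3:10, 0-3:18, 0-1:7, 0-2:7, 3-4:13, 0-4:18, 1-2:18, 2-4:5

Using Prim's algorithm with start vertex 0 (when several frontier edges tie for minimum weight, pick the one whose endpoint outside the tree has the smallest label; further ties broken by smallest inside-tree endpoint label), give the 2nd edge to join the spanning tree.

0-2

Prim, starting at 0.
Step 1: cheapest edge leaving the tree is 0-1 (7); add 1.
Step 2: cheapest edge leaving the tree is 0-2 (7); add 2.
Step 3: cheapest edge leaving the tree is 2-4 (5); add 4.
Step 4: cheapest edge leaving the tree is 1-3 (10); add 3.
The 2nd edge added is 0-2.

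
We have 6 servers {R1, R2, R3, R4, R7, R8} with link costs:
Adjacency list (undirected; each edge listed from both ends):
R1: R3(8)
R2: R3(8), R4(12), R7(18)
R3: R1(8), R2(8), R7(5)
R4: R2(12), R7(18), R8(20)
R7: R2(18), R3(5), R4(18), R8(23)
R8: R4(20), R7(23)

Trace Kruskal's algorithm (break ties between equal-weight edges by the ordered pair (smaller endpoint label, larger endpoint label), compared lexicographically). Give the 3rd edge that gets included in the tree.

R2-R3

Kruskal: consider edges lightest-first.
R3 R7 (5): add. Components now {R1} {R3,R7} {R4} {R2} {R8}
R1 R3 (8): add. Components now {R1,R3,R7} {R4} {R2} {R8}
R2 R3 (8): add. Components now {R1,R2,R3,R7} {R4} {R8}
R2 R4 (12): add. Components now {R1,R2,R3,R4,R7} {R8}
R2 R7 (18): skip — R7 and R2 already connected.
R4 R7 (18): skip — R7 and R4 already connected.
R4 R8 (20): add. Components now {R1,R2,R3,R4,R7,R8}
The 3rd edge added is R2 R3.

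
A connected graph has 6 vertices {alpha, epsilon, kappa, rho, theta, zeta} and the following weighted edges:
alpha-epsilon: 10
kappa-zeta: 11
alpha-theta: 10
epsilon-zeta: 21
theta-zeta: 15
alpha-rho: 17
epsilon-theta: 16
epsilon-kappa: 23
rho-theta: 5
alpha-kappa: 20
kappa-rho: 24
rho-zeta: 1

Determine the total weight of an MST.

Sort edges by weight, then run Kruskal:
rho-zeta (1): add. Components now {alpha} {epsilon} {kappa} {rho,zeta} {theta}
rho-theta (5): add. Components now {alpha} {epsilon} {kappa} {rho,theta,zeta}
alpha-epsilon (10): add. Components now {alpha,epsilon} {kappa} {rho,theta,zeta}
alpha-theta (10): add. Components now {alpha,epsilon,rho,theta,zeta} {kappa}
kappa-zeta (11): add. Components now {alpha,epsilon,kappa,rho,theta,zeta}
MST edges: rho-zeta, rho-theta, alpha-epsilon, alpha-theta, kappa-zeta; total weight 1+5+10+10+11 = 37.

37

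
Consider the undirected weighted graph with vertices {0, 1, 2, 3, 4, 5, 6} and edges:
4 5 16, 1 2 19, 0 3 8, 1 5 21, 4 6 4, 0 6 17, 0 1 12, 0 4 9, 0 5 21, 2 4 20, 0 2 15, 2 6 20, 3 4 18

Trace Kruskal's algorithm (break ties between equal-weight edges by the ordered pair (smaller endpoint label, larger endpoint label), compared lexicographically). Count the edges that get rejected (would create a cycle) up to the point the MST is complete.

Kruskal's algorithm — process edges by increasing weight (ties by edge label):
4 6 (4): add. Components now {0} {1} {2} {3} {4,6} {5}
0 3 (8): add. Components now {0,3} {1} {2} {4,6} {5}
0 4 (9): add. Components now {0,3,4,6} {1} {2} {5}
0 1 (12): add. Components now {0,1,3,4,6} {2} {5}
0 2 (15): add. Components now {0,1,2,3,4,6} {5}
4 5 (16): add. Components now {0,1,2,3,4,5,6}
Edges rejected before the tree was complete: 0.

0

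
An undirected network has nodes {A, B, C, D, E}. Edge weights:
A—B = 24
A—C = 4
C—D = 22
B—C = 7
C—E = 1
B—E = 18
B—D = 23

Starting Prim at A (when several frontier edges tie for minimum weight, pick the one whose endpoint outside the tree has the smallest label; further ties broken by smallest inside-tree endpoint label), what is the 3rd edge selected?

B-C

Prim's algorithm from A:
Step 1: cheapest edge leaving the tree is A—C (4); add C.
Step 2: cheapest edge leaving the tree is C—E (1); add E.
Step 3: cheapest edge leaving the tree is B—C (7); add B.
Step 4: cheapest edge leaving the tree is C—D (22); add D.
The 3rd edge added is B—C.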